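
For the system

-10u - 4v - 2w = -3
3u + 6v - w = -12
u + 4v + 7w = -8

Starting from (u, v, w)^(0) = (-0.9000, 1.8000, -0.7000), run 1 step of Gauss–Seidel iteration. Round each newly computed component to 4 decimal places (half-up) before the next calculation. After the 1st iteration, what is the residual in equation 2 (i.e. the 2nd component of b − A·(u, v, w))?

Iteration 1:
  u = (-3 - (-4)·1.8000 - (-2)·-0.7000) / (-10) = -0.2800
  v = (-12 - (3)·-0.2800 - (-1)·-0.7000) / (6) = -1.9767
  w = (-8 - (1)·-0.2800 - (4)·-1.9767) / (7) = 0.0267
Residual b − A·x = (-13.6534, 0.7269, -0.0001)

0.7269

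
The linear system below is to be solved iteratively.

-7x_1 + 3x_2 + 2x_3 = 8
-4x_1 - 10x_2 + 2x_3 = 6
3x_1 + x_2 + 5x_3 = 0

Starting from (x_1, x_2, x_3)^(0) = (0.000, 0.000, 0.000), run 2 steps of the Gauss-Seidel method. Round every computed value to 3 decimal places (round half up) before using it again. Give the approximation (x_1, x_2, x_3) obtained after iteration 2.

Iteration 1:
  x_1 = (8 - (3)·0.000 - (2)·0.000) / (-7) = -1.143
  x_2 = (6 - (-4)·-1.143 - (2)·0.000) / (-10) = -0.143
  x_3 = (0 - (3)·-1.143 - (1)·-0.143) / (5) = 0.714
Iteration 2:
  x_1 = (8 - (3)·-0.143 - (2)·0.714) / (-7) = -1.000
  x_2 = (6 - (-4)·-1.000 - (2)·0.714) / (-10) = -0.057
  x_3 = (0 - (3)·-1.000 - (1)·-0.057) / (5) = 0.611

(-1.000, -0.057, 0.611)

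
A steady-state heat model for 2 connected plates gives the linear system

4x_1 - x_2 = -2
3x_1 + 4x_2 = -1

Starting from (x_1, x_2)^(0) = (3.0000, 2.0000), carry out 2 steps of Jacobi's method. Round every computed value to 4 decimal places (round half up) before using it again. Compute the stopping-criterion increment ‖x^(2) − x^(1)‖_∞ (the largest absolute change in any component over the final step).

Iteration 1:
  x_1 = (-2 - (-1)·2.0000) / (4) = 0.0000
  x_2 = (-1 - (3)·3.0000) / (4) = -2.5000
Iteration 2:
  x_1 = (-2 - (-1)·-2.5000) / (4) = -1.1250
  x_2 = (-1 - (3)·0.0000) / (4) = -0.2500
Change: (-1.1250, 2.2500) → max |·| = 2.2500

2.2500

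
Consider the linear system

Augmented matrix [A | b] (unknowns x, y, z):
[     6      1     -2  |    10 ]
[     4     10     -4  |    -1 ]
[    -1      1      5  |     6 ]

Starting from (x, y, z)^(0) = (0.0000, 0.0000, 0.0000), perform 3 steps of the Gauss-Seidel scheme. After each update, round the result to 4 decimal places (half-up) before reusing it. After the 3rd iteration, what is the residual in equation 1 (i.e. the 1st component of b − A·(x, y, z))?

Iteration 1:
  x = (10 - (1)·0.0000 - (-2)·0.0000) / (6) = 1.6667
  y = (-1 - (4)·1.6667 - (-4)·0.0000) / (10) = -0.7667
  z = (6 - (-1)·1.6667 - (1)·-0.7667) / (5) = 1.6867
Iteration 2:
  x = (10 - (1)·-0.7667 - (-2)·1.6867) / (6) = 2.3567
  y = (-1 - (4)·2.3567 - (-4)·1.6867) / (10) = -0.3680
  z = (6 - (-1)·2.3567 - (1)·-0.3680) / (5) = 1.7449
Iteration 3:
  x = (10 - (1)·-0.3680 - (-2)·1.7449) / (6) = 2.3096
  y = (-1 - (4)·2.3096 - (-4)·1.7449) / (10) = -0.3259
  z = (6 - (-1)·2.3096 - (1)·-0.3259) / (5) = 1.7271
Residual b − A·x = (-0.0775, -0.0710, 0.0000)

-0.0775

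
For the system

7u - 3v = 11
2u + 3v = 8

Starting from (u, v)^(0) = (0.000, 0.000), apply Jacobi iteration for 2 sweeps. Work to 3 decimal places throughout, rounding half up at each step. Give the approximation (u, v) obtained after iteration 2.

(2.714, 1.619)

Iteration 1:
  u = (11 - (-3)·0.000) / (7) = 1.571
  v = (8 - (2)·0.000) / (3) = 2.667
Iteration 2:
  u = (11 - (-3)·2.667) / (7) = 2.714
  v = (8 - (2)·1.571) / (3) = 1.619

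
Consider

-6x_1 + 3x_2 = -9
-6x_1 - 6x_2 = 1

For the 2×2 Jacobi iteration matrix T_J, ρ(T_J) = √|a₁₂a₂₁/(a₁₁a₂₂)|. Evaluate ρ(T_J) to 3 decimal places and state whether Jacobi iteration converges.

a₁₂a₂₁/(a₁₁a₂₂) = (3)·(-6) / ((-6)·(-6)) = -0.500000
ρ = √|-0.500000| = √0.500000 = 0.707
ρ < 1, so Jacobi converges

0.707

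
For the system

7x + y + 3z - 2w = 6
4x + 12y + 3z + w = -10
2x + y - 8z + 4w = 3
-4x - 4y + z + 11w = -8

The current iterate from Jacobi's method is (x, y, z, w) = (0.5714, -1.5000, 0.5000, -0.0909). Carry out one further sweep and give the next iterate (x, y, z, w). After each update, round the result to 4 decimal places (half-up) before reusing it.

One sweep:
  x = (6 - (1)·-1.5000 - (3)·0.5000 - (-2)·-0.0909) / (7) = 0.8312
  y = (-10 - (4)·0.5714 - (3)·0.5000 - (1)·-0.0909) / (12) = -1.1412
  z = (3 - (2)·0.5714 - (1)·-1.5000 - (4)·-0.0909) / (-8) = -0.4651
  w = (-8 - (-4)·0.5714 - (-4)·-1.5000 - (1)·0.5000) / (11) = -1.1104

(0.8312, -1.1412, -0.4651, -1.1104)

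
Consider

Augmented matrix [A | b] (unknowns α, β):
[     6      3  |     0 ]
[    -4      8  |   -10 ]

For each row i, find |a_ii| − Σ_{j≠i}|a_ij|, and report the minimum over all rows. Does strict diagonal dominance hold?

row 1: |6| − (3) = 3
row 2: |8| − (4) = 4
minimum over rows = 3 → strictly diagonally dominant (convergence guaranteed)

3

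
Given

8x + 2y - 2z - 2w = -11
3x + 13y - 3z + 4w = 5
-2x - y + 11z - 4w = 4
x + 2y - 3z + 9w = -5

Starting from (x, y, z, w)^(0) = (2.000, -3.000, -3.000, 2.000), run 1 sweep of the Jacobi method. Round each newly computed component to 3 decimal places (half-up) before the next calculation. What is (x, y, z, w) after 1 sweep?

Iteration 1:
  x = (-11 - (2)·-3.000 - (-2)·-3.000 - (-2)·2.000) / (8) = -0.875
  y = (5 - (3)·2.000 - (-3)·-3.000 - (4)·2.000) / (13) = -1.385
  z = (4 - (-2)·2.000 - (-1)·-3.000 - (-4)·2.000) / (11) = 1.182
  w = (-5 - (1)·2.000 - (2)·-3.000 - (-3)·-3.000) / (9) = -1.111

(-0.875, -1.385, 1.182, -1.111)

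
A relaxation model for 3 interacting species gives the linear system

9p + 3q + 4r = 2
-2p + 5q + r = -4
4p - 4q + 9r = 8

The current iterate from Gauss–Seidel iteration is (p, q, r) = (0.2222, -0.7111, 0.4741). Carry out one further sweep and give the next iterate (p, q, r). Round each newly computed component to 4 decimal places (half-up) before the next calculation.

One sweep:
  p = (2 - (3)·-0.7111 - (4)·0.4741) / (9) = 0.2485
  q = (-4 - (-2)·0.2485 - (1)·0.4741) / (5) = -0.7954
  r = (8 - (4)·0.2485 - (-4)·-0.7954) / (9) = 0.4249

(0.2485, -0.7954, 0.4249)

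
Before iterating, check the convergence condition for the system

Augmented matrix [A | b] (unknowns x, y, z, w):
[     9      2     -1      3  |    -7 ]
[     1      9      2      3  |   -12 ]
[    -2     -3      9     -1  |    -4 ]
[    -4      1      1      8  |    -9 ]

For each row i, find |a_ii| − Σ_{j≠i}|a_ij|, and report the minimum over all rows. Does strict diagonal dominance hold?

2

row 1: |9| − (2+1+3) = 3
row 2: |9| − (1+2+3) = 3
row 3: |9| − (2+3+1) = 3
row 4: |8| − (4+1+1) = 2
minimum over rows = 2 → strictly diagonally dominant (convergence guaranteed)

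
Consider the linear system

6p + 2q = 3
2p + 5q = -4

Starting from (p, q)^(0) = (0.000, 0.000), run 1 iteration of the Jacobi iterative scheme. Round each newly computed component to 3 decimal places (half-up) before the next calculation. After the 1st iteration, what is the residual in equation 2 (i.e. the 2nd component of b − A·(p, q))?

Iteration 1:
  p = (3 - (2)·0.000) / (6) = 0.500
  q = (-4 - (2)·0.000) / (5) = -0.800
Residual b − A·x = (1.600, -1.000)

-1.000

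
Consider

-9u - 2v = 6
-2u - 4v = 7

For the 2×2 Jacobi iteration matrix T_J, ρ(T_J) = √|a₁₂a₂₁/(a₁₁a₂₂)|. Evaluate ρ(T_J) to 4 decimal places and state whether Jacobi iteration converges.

0.3333

a₁₂a₂₁/(a₁₁a₂₂) = (-2)·(-2) / ((-9)·(-4)) = 0.111111
ρ = √|0.111111| = √0.111111 = 0.3333
ρ < 1, so Jacobi converges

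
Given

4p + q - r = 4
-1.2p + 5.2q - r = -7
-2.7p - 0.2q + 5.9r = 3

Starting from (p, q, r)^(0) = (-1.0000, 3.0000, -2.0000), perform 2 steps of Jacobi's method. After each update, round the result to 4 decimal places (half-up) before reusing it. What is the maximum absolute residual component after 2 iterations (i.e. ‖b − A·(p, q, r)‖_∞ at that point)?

4.9192

Iteration 1:
  p = (4 - (1)·3.0000 - (-1)·-2.0000) / (4) = -0.2500
  q = (-7 - (-1.2)·-1.0000 - (-1)·-2.0000) / (5.2) = -1.9615
  r = (3 - (-2.7)·-1.0000 - (-0.2)·3.0000) / (5.9) = 0.1525
Iteration 2:
  p = (4 - (1)·-1.9615 - (-1)·0.1525) / (4) = 1.5285
  q = (-7 - (-1.2)·-0.2500 - (-1)·0.1525) / (5.2) = -1.3745
  r = (3 - (-2.7)·-0.2500 - (-0.2)·-1.9615) / (5.9) = 0.3276
Residual b − A·x = (-0.4119, 2.3092, 4.9192); ∞-norm = 4.9192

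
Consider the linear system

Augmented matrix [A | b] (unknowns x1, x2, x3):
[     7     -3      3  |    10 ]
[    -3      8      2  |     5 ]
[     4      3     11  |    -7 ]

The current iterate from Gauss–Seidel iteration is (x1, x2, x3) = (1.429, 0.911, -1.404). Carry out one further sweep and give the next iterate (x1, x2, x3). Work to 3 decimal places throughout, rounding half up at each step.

One sweep:
  x1 = (10 - (-3)·0.911 - (3)·-1.404) / (7) = 2.421
  x2 = (5 - (-3)·2.421 - (2)·-1.404) / (8) = 1.884
  x3 = (-7 - (4)·2.421 - (3)·1.884) / (11) = -2.031

(2.421, 1.884, -2.031)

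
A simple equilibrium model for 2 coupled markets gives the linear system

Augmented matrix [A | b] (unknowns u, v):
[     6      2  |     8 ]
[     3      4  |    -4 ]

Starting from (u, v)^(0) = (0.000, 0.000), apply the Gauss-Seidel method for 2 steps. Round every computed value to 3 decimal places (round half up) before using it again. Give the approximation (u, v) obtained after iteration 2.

Iteration 1:
  u = (8 - (2)·0.000) / (6) = 1.333
  v = (-4 - (3)·1.333) / (4) = -2.000
Iteration 2:
  u = (8 - (2)·-2.000) / (6) = 2.000
  v = (-4 - (3)·2.000) / (4) = -2.500

(2.000, -2.500)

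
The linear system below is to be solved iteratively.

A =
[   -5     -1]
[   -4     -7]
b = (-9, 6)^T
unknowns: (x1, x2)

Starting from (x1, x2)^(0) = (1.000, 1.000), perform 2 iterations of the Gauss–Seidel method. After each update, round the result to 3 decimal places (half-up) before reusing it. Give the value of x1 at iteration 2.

2.154

Iteration 1:
  x1 = (-9 - (-1)·1.000) / (-5) = 1.600
  x2 = (6 - (-4)·1.600) / (-7) = -1.771
Iteration 2:
  x1 = (-9 - (-1)·-1.771) / (-5) = 2.154
  x2 = (6 - (-4)·2.154) / (-7) = -2.088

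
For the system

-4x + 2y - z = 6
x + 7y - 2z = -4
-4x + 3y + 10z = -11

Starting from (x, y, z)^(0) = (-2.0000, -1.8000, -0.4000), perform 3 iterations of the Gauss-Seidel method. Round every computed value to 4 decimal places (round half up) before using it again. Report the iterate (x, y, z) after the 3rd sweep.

Iteration 1:
  x = (6 - (2)·-1.8000 - (-1)·-0.4000) / (-4) = -2.3000
  y = (-4 - (1)·-2.3000 - (-2)·-0.4000) / (7) = -0.3571
  z = (-11 - (-4)·-2.3000 - (3)·-0.3571) / (10) = -1.9129
Iteration 2:
  x = (6 - (2)·-0.3571 - (-1)·-1.9129) / (-4) = -1.2003
  y = (-4 - (1)·-1.2003 - (-2)·-1.9129) / (7) = -0.9465
  z = (-11 - (-4)·-1.2003 - (3)·-0.9465) / (10) = -1.2962
Iteration 3:
  x = (6 - (2)·-0.9465 - (-1)·-1.2962) / (-4) = -1.6492
  y = (-4 - (1)·-1.6492 - (-2)·-1.2962) / (7) = -0.7062
  z = (-11 - (-4)·-1.6492 - (3)·-0.7062) / (10) = -1.5478

(-1.6492, -0.7062, -1.5478)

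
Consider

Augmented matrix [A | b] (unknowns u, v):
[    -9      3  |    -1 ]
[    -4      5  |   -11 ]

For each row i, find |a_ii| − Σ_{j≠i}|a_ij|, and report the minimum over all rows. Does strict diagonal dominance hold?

row 1: |-9| − (3) = 6
row 2: |5| − (4) = 1
minimum over rows = 1 → strictly diagonally dominant (convergence guaranteed)

1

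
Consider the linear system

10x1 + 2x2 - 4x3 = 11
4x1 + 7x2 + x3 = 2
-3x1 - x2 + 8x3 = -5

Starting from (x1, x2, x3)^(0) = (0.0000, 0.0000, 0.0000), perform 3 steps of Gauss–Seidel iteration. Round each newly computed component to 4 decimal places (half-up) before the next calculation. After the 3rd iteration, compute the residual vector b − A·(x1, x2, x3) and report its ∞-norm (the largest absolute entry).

Iteration 1:
  x1 = (11 - (2)·0.0000 - (-4)·0.0000) / (10) = 1.1000
  x2 = (2 - (4)·1.1000 - (1)·0.0000) / (7) = -0.3429
  x3 = (-5 - (-3)·1.1000 - (-1)·-0.3429) / (8) = -0.2554
Iteration 2:
  x1 = (11 - (2)·-0.3429 - (-4)·-0.2554) / (10) = 1.0664
  x2 = (2 - (4)·1.0664 - (1)·-0.2554) / (7) = -0.2872
  x3 = (-5 - (-3)·1.0664 - (-1)·-0.2872) / (8) = -0.2610
Iteration 3:
  x1 = (11 - (2)·-0.2872 - (-4)·-0.2610) / (10) = 1.0530
  x2 = (2 - (4)·1.0530 - (1)·-0.2610) / (7) = -0.2787
  x3 = (-5 - (-3)·1.0530 - (-1)·-0.2787) / (8) = -0.2650
Residual b − A·x = (-0.0326, 0.0039, 0.0003); ∞-norm = 0.0326

0.0326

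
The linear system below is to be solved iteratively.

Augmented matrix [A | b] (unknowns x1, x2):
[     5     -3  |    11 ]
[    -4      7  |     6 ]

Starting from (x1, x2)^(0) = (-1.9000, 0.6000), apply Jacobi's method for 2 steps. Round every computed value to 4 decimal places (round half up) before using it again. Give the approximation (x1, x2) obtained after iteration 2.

(2.0628, 2.3200)

Iteration 1:
  x1 = (11 - (-3)·0.6000) / (5) = 2.5600
  x2 = (6 - (-4)·-1.9000) / (7) = -0.2286
Iteration 2:
  x1 = (11 - (-3)·-0.2286) / (5) = 2.0628
  x2 = (6 - (-4)·2.5600) / (7) = 2.3200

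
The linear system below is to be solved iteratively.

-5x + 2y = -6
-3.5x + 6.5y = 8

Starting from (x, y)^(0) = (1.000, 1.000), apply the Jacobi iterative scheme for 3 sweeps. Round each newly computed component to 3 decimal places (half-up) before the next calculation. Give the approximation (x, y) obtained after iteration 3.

Iteration 1:
  x = (-6 - (2)·1.000) / (-5) = 1.600
  y = (8 - (-3.5)·1.000) / (6.5) = 1.769
Iteration 2:
  x = (-6 - (2)·1.769) / (-5) = 1.908
  y = (8 - (-3.5)·1.600) / (6.5) = 2.092
Iteration 3:
  x = (-6 - (2)·2.092) / (-5) = 2.037
  y = (8 - (-3.5)·1.908) / (6.5) = 2.258

(2.037, 2.258)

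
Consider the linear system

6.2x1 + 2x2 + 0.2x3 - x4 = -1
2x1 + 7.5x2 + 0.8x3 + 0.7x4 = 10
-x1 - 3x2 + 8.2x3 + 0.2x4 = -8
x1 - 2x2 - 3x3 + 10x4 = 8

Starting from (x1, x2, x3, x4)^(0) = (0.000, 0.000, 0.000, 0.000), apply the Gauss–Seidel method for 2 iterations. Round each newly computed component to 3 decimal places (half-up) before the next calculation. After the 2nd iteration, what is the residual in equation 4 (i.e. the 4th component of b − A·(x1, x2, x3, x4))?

0.000

Iteration 1:
  x1 = (-1 - (2)·0.000 - (0.2)·0.000 - (-1)·0.000) / (6.2) = -0.161
  x2 = (10 - (2)·-0.161 - (0.8)·0.000 - (0.7)·0.000) / (7.5) = 1.376
  x3 = (-8 - (-1)·-0.161 - (-3)·1.376 - (0.2)·0.000) / (8.2) = -0.492
  x4 = (8 - (1)·-0.161 - (-2)·1.376 - (-3)·-0.492) / (10) = 0.944
Iteration 2:
  x1 = (-1 - (2)·1.376 - (0.2)·-0.492 - (-1)·0.944) / (6.2) = -0.437
  x2 = (10 - (2)·-0.437 - (0.8)·-0.492 - (0.7)·0.944) / (7.5) = 1.414
  x3 = (-8 - (-1)·-0.437 - (-3)·1.414 - (0.2)·0.944) / (8.2) = -0.535
  x4 = (8 - (1)·-0.437 - (-2)·1.414 - (-3)·-0.535) / (10) = 0.966
Residual b − A·x = (-0.046, 0.021, -0.001, 0.000)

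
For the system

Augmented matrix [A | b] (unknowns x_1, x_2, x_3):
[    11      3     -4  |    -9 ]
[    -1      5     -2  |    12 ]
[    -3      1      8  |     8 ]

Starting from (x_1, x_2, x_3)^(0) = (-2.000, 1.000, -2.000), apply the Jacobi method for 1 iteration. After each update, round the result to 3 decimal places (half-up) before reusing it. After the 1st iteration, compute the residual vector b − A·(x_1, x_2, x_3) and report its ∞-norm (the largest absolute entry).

7.898

Iteration 1:
  x_1 = (-9 - (3)·1.000 - (-4)·-2.000) / (11) = -1.818
  x_2 = (12 - (-1)·-2.000 - (-2)·-2.000) / (5) = 1.200
  x_3 = (8 - (-3)·-2.000 - (1)·1.000) / (8) = 0.125
Residual b − A·x = (7.898, 4.432, 0.346); ∞-norm = 7.898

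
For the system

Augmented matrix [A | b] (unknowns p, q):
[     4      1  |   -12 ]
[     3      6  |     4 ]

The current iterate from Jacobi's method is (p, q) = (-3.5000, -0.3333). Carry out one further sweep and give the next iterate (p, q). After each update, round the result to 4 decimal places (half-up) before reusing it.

(-2.9167, 2.4167)

One sweep:
  p = (-12 - (1)·-0.3333) / (4) = -2.9167
  q = (4 - (3)·-3.5000) / (6) = 2.4167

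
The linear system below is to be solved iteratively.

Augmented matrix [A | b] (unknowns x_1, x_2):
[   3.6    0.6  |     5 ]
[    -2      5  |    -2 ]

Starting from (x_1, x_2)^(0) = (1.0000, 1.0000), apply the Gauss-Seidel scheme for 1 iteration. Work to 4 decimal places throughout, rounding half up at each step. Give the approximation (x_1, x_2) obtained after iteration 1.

(1.2222, 0.0889)

Iteration 1:
  x_1 = (5 - (0.6)·1.0000) / (3.6) = 1.2222
  x_2 = (-2 - (-2)·1.2222) / (5) = 0.0889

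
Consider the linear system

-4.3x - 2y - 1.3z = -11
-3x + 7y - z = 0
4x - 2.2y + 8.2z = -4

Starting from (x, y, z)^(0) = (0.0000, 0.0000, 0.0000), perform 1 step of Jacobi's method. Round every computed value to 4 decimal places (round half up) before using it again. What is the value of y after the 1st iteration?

0.0000

Iteration 1:
  x = (-11 - (-2)·0.0000 - (-1.3)·0.0000) / (-4.3) = 2.5581
  y = (0 - (-3)·0.0000 - (-1)·0.0000) / (7) = 0.0000
  z = (-4 - (4)·0.0000 - (-2.2)·0.0000) / (8.2) = -0.4878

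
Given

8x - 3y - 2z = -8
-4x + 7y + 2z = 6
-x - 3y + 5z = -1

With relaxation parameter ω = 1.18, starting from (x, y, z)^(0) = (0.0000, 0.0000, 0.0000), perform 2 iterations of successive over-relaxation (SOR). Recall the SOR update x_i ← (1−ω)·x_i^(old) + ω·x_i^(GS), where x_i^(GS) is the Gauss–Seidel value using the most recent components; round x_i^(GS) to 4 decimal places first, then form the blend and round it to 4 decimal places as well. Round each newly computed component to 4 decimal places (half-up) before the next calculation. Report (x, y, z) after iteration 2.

Iteration 1:
  x: GS value = (-8 - (-3)·0.0000 - (-2)·0.0000) / (8) = -1.0000;  x ← (1−ω)·0.0000 + ω·-1.0000 = -1.1800
  y: GS value = (6 - (-4)·-1.1800 - (2)·0.0000) / (7) = 0.1829;  y ← (1−ω)·0.0000 + ω·0.1829 = 0.2158
  z: GS value = (-1 - (-1)·-1.1800 - (-3)·0.2158) / (5) = -0.3065;  z ← (1−ω)·0.0000 + ω·-0.3065 = -0.3617
Iteration 2:
  x: GS value = (-8 - (-3)·0.2158 - (-2)·-0.3617) / (8) = -1.0095;  x ← (1−ω)·-1.1800 + ω·-1.0095 = -0.9788
  y: GS value = (6 - (-4)·-0.9788 - (2)·-0.3617) / (7) = 0.4012;  y ← (1−ω)·0.2158 + ω·0.4012 = 0.4346
  z: GS value = (-1 - (-1)·-0.9788 - (-3)·0.4346) / (5) = -0.1350;  z ← (1−ω)·-0.3617 + ω·-0.1350 = -0.0942

(-0.9788, 0.4346, -0.0942)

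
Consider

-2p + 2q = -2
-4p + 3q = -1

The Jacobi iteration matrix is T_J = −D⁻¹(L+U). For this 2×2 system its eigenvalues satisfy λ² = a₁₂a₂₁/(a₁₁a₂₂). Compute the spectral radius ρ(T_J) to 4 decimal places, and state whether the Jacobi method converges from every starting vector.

a₁₂a₂₁/(a₁₁a₂₂) = (2)·(-4) / ((-2)·(3)) = 1.333333
ρ = √|1.333333| = √1.333333 = 1.1547
ρ > 1, so Jacobi diverges

1.1547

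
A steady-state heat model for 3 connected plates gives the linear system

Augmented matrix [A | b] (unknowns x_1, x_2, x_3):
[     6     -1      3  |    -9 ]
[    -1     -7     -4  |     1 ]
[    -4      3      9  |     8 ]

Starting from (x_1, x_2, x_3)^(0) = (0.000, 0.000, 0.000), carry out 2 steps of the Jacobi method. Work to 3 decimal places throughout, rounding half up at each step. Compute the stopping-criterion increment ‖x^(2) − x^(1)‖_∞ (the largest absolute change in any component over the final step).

Iteration 1:
  x_1 = (-9 - (-1)·0.000 - (3)·0.000) / (6) = -1.500
  x_2 = (1 - (-1)·0.000 - (-4)·0.000) / (-7) = -0.143
  x_3 = (8 - (-4)·0.000 - (3)·0.000) / (9) = 0.889
Iteration 2:
  x_1 = (-9 - (-1)·-0.143 - (3)·0.889) / (6) = -1.968
  x_2 = (1 - (-1)·-1.500 - (-4)·0.889) / (-7) = -0.437
  x_3 = (8 - (-4)·-1.500 - (3)·-0.143) / (9) = 0.270
Change: (-0.468, -0.294, -0.619) → max |·| = 0.619

0.619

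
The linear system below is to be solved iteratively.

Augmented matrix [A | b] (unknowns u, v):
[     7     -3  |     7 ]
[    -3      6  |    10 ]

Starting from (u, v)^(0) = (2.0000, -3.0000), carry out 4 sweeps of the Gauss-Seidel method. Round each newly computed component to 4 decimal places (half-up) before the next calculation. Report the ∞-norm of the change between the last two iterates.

Iteration 1:
  u = (7 - (-3)·-3.0000) / (7) = -0.2857
  v = (10 - (-3)·-0.2857) / (6) = 1.5238
Iteration 2:
  u = (7 - (-3)·1.5238) / (7) = 1.6531
  v = (10 - (-3)·1.6531) / (6) = 2.4932
Iteration 3:
  u = (7 - (-3)·2.4932) / (7) = 2.0685
  v = (10 - (-3)·2.0685) / (6) = 2.7009
Iteration 4:
  u = (7 - (-3)·2.7009) / (7) = 2.1575
  v = (10 - (-3)·2.1575) / (6) = 2.7454
Change: (0.0890, 0.0445) → max |·| = 0.0890

0.0890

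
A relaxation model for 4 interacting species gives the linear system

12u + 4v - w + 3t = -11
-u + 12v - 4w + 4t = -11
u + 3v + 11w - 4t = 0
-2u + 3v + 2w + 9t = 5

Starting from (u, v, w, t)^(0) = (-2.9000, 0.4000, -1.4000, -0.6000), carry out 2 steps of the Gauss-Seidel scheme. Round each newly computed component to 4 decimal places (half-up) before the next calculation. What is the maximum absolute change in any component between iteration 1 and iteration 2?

0.4037

Iteration 1:
  u = (-11 - (4)·0.4000 - (-1)·-1.4000 - (3)·-0.6000) / (12) = -1.0167
  v = (-11 - (-1)·-1.0167 - (-4)·-1.4000 - (4)·-0.6000) / (12) = -1.2681
  w = (0 - (1)·-1.0167 - (3)·-1.2681 - (-4)·-0.6000) / (11) = 0.2201
  t = (5 - (-2)·-1.0167 - (3)·-1.2681 - (2)·0.2201) / (9) = 0.7034
Iteration 2:
  u = (-11 - (4)·-1.2681 - (-1)·0.2201 - (3)·0.7034) / (12) = -0.6515
  v = (-11 - (-1)·-0.6515 - (-4)·0.2201 - (4)·0.7034) / (12) = -1.1321
  w = (0 - (1)·-0.6515 - (3)·-1.1321 - (-4)·0.7034) / (11) = 0.6238
  t = (5 - (-2)·-0.6515 - (3)·-1.1321 - (2)·0.6238) / (9) = 0.6495
Change: (0.3652, 0.1360, 0.4037, -0.0539) → max |·| = 0.4037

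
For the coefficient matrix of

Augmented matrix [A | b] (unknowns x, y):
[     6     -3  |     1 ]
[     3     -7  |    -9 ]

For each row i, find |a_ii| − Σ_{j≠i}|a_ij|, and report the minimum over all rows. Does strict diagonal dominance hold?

3

row 1: |6| − (3) = 3
row 2: |-7| − (3) = 4
minimum over rows = 3 → strictly diagonally dominant (convergence guaranteed)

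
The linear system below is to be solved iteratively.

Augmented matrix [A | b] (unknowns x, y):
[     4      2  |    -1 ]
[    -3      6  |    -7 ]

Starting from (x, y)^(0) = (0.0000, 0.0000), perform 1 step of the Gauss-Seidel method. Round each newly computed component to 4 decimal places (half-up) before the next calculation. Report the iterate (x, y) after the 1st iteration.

(-0.2500, -1.2917)

Iteration 1:
  x = (-1 - (2)·0.0000) / (4) = -0.2500
  y = (-7 - (-3)·-0.2500) / (6) = -1.2917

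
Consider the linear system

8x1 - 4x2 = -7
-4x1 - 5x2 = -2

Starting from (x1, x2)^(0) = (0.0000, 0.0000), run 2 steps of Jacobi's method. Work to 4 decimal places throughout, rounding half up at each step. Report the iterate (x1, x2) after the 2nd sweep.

Iteration 1:
  x1 = (-7 - (-4)·0.0000) / (8) = -0.8750
  x2 = (-2 - (-4)·0.0000) / (-5) = 0.4000
Iteration 2:
  x1 = (-7 - (-4)·0.4000) / (8) = -0.6750
  x2 = (-2 - (-4)·-0.8750) / (-5) = 1.1000

(-0.6750, 1.1000)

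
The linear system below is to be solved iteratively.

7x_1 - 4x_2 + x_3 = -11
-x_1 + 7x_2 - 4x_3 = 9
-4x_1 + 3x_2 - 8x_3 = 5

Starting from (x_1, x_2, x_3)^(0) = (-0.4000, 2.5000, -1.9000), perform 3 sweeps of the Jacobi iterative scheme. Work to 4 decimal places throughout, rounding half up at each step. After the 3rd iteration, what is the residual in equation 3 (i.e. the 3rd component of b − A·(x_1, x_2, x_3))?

6.6724

Iteration 1:
  x_1 = (-11 - (-4)·2.5000 - (1)·-1.9000) / (7) = 0.1286
  x_2 = (9 - (-1)·-0.4000 - (-4)·-1.9000) / (7) = 0.1429
  x_3 = (5 - (-4)·-0.4000 - (3)·2.5000) / (-8) = 0.5125
Iteration 2:
  x_1 = (-11 - (-4)·0.1429 - (1)·0.5125) / (7) = -1.5630
  x_2 = (9 - (-1)·0.1286 - (-4)·0.5125) / (7) = 1.5969
  x_3 = (5 - (-4)·0.1286 - (3)·0.1429) / (-8) = -0.6357
Iteration 3:
  x_1 = (-11 - (-4)·1.5969 - (1)·-0.6357) / (7) = -0.5681
  x_2 = (9 - (-1)·-1.5630 - (-4)·-0.6357) / (7) = 0.6992
  x_3 = (5 - (-4)·-1.5630 - (3)·1.5969) / (-8) = 0.7553
Residual b − A·x = (-4.9818, 6.5587, 6.6724)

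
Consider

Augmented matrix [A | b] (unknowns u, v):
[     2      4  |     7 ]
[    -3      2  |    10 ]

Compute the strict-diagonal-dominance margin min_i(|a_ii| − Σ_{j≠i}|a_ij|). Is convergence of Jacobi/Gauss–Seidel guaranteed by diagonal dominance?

row 1: |2| − (4) = -2
row 2: |2| − (3) = -1
minimum over rows = -2 → not strictly diagonally dominant

-2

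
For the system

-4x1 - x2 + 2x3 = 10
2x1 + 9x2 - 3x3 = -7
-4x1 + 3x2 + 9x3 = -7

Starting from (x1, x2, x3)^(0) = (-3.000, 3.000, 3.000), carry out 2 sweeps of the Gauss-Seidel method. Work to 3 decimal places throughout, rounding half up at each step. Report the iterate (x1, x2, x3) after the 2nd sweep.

(-3.532, -0.579, -2.155)

Iteration 1:
  x1 = (10 - (-1)·3.000 - (2)·3.000) / (-4) = -1.750
  x2 = (-7 - (2)·-1.750 - (-3)·3.000) / (9) = 0.611
  x3 = (-7 - (-4)·-1.750 - (3)·0.611) / (9) = -1.759
Iteration 2:
  x1 = (10 - (-1)·0.611 - (2)·-1.759) / (-4) = -3.532
  x2 = (-7 - (2)·-3.532 - (-3)·-1.759) / (9) = -0.579
  x3 = (-7 - (-4)·-3.532 - (3)·-0.579) / (9) = -2.155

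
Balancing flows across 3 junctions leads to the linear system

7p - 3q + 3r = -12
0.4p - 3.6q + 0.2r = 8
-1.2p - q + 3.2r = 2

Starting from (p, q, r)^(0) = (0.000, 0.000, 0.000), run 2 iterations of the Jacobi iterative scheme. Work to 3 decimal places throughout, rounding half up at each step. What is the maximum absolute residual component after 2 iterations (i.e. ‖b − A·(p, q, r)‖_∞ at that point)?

3.540

Iteration 1:
  p = (-12 - (-3)·0.000 - (3)·0.000) / (7) = -1.714
  q = (8 - (0.4)·0.000 - (0.2)·0.000) / (-3.6) = -2.222
  r = (2 - (-1.2)·0.000 - (-1)·0.000) / (3.2) = 0.625
Iteration 2:
  p = (-12 - (-3)·-2.222 - (3)·0.625) / (7) = -2.934
  q = (8 - (0.4)·-1.714 - (0.2)·0.625) / (-3.6) = -2.378
  r = (2 - (-1.2)·-1.714 - (-1)·-2.222) / (3.2) = -0.712
Residual b − A·x = (3.540, 0.755, -1.620); ∞-norm = 3.540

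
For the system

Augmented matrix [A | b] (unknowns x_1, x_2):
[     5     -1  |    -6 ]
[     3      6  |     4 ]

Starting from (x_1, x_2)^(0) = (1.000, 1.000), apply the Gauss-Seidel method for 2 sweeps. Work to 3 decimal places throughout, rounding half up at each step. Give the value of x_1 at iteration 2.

-0.967

Iteration 1:
  x_1 = (-6 - (-1)·1.000) / (5) = -1.000
  x_2 = (4 - (3)·-1.000) / (6) = 1.167
Iteration 2:
  x_1 = (-6 - (-1)·1.167) / (5) = -0.967
  x_2 = (4 - (3)·-0.967) / (6) = 1.150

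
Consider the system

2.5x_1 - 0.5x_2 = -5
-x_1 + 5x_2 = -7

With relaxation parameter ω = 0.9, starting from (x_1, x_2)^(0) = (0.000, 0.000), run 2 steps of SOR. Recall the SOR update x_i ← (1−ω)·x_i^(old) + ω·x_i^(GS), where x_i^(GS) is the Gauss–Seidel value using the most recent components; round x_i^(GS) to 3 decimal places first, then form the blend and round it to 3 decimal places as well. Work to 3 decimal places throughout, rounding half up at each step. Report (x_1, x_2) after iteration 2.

Iteration 1:
  x_1: GS value = (-5 - (-0.5)·0.000) / (2.5) = -2.000;  x_1 ← (1−ω)·0.000 + ω·-2.000 = -1.800
  x_2: GS value = (-7 - (-1)·-1.800) / (5) = -1.760;  x_2 ← (1−ω)·0.000 + ω·-1.760 = -1.584
Iteration 2:
  x_1: GS value = (-5 - (-0.5)·-1.584) / (2.5) = -2.317;  x_1 ← (1−ω)·-1.800 + ω·-2.317 = -2.265
  x_2: GS value = (-7 - (-1)·-2.265) / (5) = -1.853;  x_2 ← (1−ω)·-1.584 + ω·-1.853 = -1.826

(-2.265, -1.826)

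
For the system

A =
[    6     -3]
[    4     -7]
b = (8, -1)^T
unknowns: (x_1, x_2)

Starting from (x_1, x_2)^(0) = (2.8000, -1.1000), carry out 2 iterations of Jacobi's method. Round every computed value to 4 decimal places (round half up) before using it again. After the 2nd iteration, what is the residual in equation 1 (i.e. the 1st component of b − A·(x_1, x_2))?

Iteration 1:
  x_1 = (8 - (-3)·-1.1000) / (6) = 0.7833
  x_2 = (-1 - (4)·2.8000) / (-7) = 1.7429
Iteration 2:
  x_1 = (8 - (-3)·1.7429) / (6) = 2.2048
  x_2 = (-1 - (4)·0.7833) / (-7) = 0.5905
Residual b − A·x = (-3.4573, -5.6857)

-3.4573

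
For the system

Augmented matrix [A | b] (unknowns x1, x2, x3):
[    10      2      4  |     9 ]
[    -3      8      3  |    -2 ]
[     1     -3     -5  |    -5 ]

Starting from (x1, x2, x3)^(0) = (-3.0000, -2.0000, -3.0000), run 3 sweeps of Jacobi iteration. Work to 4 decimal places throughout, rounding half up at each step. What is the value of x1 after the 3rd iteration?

0.2225

Iteration 1:
  x1 = (9 - (2)·-2.0000 - (4)·-3.0000) / (10) = 2.5000
  x2 = (-2 - (-3)·-3.0000 - (3)·-3.0000) / (8) = -0.2500
  x3 = (-5 - (1)·-3.0000 - (-3)·-2.0000) / (-5) = 1.6000
Iteration 2:
  x1 = (9 - (2)·-0.2500 - (4)·1.6000) / (10) = 0.3100
  x2 = (-2 - (-3)·2.5000 - (3)·1.6000) / (8) = 0.0875
  x3 = (-5 - (1)·2.5000 - (-3)·-0.2500) / (-5) = 1.6500
Iteration 3:
  x1 = (9 - (2)·0.0875 - (4)·1.6500) / (10) = 0.2225
  x2 = (-2 - (-3)·0.3100 - (3)·1.6500) / (8) = -0.7525
  x3 = (-5 - (1)·0.3100 - (-3)·0.0875) / (-5) = 1.0095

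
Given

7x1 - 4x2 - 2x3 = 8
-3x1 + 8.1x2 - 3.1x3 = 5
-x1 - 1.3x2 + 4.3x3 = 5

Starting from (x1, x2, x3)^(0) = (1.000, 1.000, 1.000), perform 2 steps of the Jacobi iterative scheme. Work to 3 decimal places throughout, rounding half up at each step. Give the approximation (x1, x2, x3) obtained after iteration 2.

Iteration 1:
  x1 = (8 - (-4)·1.000 - (-2)·1.000) / (7) = 2.000
  x2 = (5 - (-3)·1.000 - (-3.1)·1.000) / (8.1) = 1.370
  x3 = (5 - (-1)·1.000 - (-1.3)·1.000) / (4.3) = 1.698
Iteration 2:
  x1 = (8 - (-4)·1.370 - (-2)·1.698) / (7) = 2.411
  x2 = (5 - (-3)·2.000 - (-3.1)·1.698) / (8.1) = 2.008
  x3 = (5 - (-1)·2.000 - (-1.3)·1.370) / (4.3) = 2.042

(2.411, 2.008, 2.042)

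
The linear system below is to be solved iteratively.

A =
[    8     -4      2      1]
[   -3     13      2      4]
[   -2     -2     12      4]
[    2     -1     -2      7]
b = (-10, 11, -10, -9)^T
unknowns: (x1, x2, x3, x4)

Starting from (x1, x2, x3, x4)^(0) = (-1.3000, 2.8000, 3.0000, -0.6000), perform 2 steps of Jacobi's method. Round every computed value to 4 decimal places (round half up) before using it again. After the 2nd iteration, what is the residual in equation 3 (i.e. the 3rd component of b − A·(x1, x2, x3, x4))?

Iteration 1:
  x1 = (-10 - (-4)·2.8000 - (2)·3.0000 - (1)·-0.6000) / (8) = -0.5250
  x2 = (11 - (-3)·-1.3000 - (2)·3.0000 - (4)·-0.6000) / (13) = 0.2692
  x3 = (-10 - (-2)·-1.3000 - (-2)·2.8000 - (4)·-0.6000) / (12) = -0.3833
  x4 = (-9 - (2)·-1.3000 - (-1)·2.8000 - (-2)·3.0000) / (7) = 0.3429
Iteration 2:
  x1 = (-10 - (-4)·0.2692 - (2)·-0.3833 - (1)·0.3429) / (8) = -1.0624
  x2 = (11 - (-3)·-0.5250 - (2)·-0.3833 - (4)·0.3429) / (13) = 0.6785
  x3 = (-10 - (-2)·-0.5250 - (-2)·0.2692 - (4)·0.3429) / (12) = -0.9903
  x4 = (-9 - (2)·-0.5250 - (-1)·0.2692 - (-2)·-0.3833) / (7) = -1.2068
Residual b − A·x = (4.4006, 5.8001, 5.9430, 0.2703)

5.9430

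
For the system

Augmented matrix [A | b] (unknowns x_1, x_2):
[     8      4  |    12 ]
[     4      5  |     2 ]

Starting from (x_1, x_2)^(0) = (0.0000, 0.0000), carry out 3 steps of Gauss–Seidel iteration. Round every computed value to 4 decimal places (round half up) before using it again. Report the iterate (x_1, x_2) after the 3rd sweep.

(2.0600, -1.2480)

Iteration 1:
  x_1 = (12 - (4)·0.0000) / (8) = 1.5000
  x_2 = (2 - (4)·1.5000) / (5) = -0.8000
Iteration 2:
  x_1 = (12 - (4)·-0.8000) / (8) = 1.9000
  x_2 = (2 - (4)·1.9000) / (5) = -1.1200
Iteration 3:
  x_1 = (12 - (4)·-1.1200) / (8) = 2.0600
  x_2 = (2 - (4)·2.0600) / (5) = -1.2480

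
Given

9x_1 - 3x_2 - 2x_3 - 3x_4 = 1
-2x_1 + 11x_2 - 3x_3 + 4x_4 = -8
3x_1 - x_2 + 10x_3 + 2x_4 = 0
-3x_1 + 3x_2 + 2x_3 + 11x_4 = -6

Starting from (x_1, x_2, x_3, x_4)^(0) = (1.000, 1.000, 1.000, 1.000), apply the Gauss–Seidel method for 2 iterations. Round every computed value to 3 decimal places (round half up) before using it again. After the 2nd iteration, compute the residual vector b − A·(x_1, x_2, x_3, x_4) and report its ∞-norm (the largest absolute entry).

Iteration 1:
  x_1 = (1 - (-3)·1.000 - (-2)·1.000 - (-3)·1.000) / (9) = 1.000
  x_2 = (-8 - (-2)·1.000 - (-3)·1.000 - (4)·1.000) / (11) = -0.636
  x_3 = (0 - (3)·1.000 - (-1)·-0.636 - (2)·1.000) / (10) = -0.564
  x_4 = (-6 - (-3)·1.000 - (3)·-0.636 - (2)·-0.564) / (11) = 0.003
Iteration 2:
  x_1 = (1 - (-3)·-0.636 - (-2)·-0.564 - (-3)·0.003) / (9) = -0.225
  x_2 = (-8 - (-2)·-0.225 - (-3)·-0.564 - (4)·0.003) / (11) = -0.923
  x_3 = (0 - (3)·-0.225 - (-1)·-0.923 - (2)·0.003) / (10) = -0.025
  x_4 = (-6 - (-3)·-0.225 - (3)·-0.923 - (2)·-0.025) / (11) = -0.351
Residual b − A·x = (-0.847, 3.032, 0.704, 0.005); ∞-norm = 3.032

3.032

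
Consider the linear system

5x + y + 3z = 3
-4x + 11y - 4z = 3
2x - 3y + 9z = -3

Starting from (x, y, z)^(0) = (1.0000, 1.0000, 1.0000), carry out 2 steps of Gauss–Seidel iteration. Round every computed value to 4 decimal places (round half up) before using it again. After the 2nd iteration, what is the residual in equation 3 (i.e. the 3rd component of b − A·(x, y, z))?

Iteration 1:
  x = (3 - (1)·1.0000 - (3)·1.0000) / (5) = -0.2000
  y = (3 - (-4)·-0.2000 - (-4)·1.0000) / (11) = 0.5636
  z = (-3 - (2)·-0.2000 - (-3)·0.5636) / (9) = -0.1010
Iteration 2:
  x = (3 - (1)·0.5636 - (3)·-0.1010) / (5) = 0.5479
  y = (3 - (-4)·0.5479 - (-4)·-0.1010) / (11) = 0.4352
  z = (-3 - (2)·0.5479 - (-3)·0.4352) / (9) = -0.3100
Residual b − A·x = (0.7553, -0.8356, -0.0002)

-0.0002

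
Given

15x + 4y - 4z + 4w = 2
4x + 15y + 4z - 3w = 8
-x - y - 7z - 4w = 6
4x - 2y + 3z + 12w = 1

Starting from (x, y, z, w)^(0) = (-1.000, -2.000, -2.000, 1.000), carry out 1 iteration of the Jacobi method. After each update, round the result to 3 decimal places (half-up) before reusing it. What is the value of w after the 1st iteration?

Iteration 1:
  x = (2 - (4)·-2.000 - (-4)·-2.000 - (4)·1.000) / (15) = -0.133
  y = (8 - (4)·-1.000 - (4)·-2.000 - (-3)·1.000) / (15) = 1.533
  z = (6 - (-1)·-1.000 - (-1)·-2.000 - (-4)·1.000) / (-7) = -1.000
  w = (1 - (4)·-1.000 - (-2)·-2.000 - (3)·-2.000) / (12) = 0.583

0.583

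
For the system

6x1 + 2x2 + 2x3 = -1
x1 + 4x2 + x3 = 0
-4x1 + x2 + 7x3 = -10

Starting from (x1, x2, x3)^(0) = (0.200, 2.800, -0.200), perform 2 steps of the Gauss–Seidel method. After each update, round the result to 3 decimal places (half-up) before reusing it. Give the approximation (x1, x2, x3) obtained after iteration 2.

Iteration 1:
  x1 = (-1 - (2)·2.800 - (2)·-0.200) / (6) = -1.033
  x2 = (0 - (1)·-1.033 - (1)·-0.200) / (4) = 0.308
  x3 = (-10 - (-4)·-1.033 - (1)·0.308) / (7) = -2.063
Iteration 2:
  x1 = (-1 - (2)·0.308 - (2)·-2.063) / (6) = 0.418
  x2 = (0 - (1)·0.418 - (1)·-2.063) / (4) = 0.411
  x3 = (-10 - (-4)·0.418 - (1)·0.411) / (7) = -1.248

(0.418, 0.411, -1.248)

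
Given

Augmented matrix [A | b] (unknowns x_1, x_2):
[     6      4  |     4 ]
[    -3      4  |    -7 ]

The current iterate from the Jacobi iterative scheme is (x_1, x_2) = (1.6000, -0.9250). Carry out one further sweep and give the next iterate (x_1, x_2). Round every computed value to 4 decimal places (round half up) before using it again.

(1.2833, -0.5500)

One sweep:
  x_1 = (4 - (4)·-0.9250) / (6) = 1.2833
  x_2 = (-7 - (-3)·1.6000) / (4) = -0.5500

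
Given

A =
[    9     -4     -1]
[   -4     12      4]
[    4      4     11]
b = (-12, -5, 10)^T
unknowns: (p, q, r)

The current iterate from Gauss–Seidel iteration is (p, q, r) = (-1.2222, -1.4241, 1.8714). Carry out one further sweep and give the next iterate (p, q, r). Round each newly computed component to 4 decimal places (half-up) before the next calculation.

(-1.7583, -1.6266, 2.1400)

One sweep:
  p = (-12 - (-4)·-1.4241 - (-1)·1.8714) / (9) = -1.7583
  q = (-5 - (-4)·-1.7583 - (4)·1.8714) / (12) = -1.6266
  r = (10 - (4)·-1.7583 - (4)·-1.6266) / (11) = 2.1400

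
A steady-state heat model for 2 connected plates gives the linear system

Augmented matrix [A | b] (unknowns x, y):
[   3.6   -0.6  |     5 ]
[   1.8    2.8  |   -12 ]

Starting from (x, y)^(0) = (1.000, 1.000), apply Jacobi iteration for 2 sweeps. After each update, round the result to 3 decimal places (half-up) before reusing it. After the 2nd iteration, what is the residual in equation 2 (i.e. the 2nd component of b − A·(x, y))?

1.780

Iteration 1:
  x = (5 - (-0.6)·1.000) / (3.6) = 1.556
  y = (-12 - (1.8)·1.000) / (2.8) = -4.929
Iteration 2:
  x = (5 - (-0.6)·-4.929) / (3.6) = 0.567
  y = (-12 - (1.8)·1.556) / (2.8) = -5.286
Residual b − A·x = (-0.213, 1.780)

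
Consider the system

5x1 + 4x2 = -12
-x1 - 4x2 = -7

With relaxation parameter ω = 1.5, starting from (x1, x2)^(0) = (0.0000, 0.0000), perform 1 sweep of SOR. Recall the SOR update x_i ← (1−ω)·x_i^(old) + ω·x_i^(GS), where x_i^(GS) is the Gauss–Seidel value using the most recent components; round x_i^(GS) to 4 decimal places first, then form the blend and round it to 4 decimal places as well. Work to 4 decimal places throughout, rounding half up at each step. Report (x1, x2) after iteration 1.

Iteration 1:
  x1: GS value = (-12 - (4)·0.0000) / (5) = -2.4000;  x1 ← (1−ω)·0.0000 + ω·-2.4000 = -3.6000
  x2: GS value = (-7 - (-1)·-3.6000) / (-4) = 2.6500;  x2 ← (1−ω)·0.0000 + ω·2.6500 = 3.9750

(-3.6000, 3.9750)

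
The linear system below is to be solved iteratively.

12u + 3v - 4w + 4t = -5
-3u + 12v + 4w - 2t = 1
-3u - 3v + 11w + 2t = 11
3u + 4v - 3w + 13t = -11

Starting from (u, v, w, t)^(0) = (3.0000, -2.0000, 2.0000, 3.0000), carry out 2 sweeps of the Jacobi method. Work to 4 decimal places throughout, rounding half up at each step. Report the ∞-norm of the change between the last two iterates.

0.9652

Iteration 1:
  u = (-5 - (3)·-2.0000 - (-4)·2.0000 - (4)·3.0000) / (12) = -0.2500
  v = (1 - (-3)·3.0000 - (4)·2.0000 - (-2)·3.0000) / (12) = 0.6667
  w = (11 - (-3)·3.0000 - (-3)·-2.0000 - (2)·3.0000) / (11) = 0.7273
  t = (-11 - (3)·3.0000 - (4)·-2.0000 - (-3)·2.0000) / (13) = -0.4615
Iteration 2:
  u = (-5 - (3)·0.6667 - (-4)·0.7273 - (4)·-0.4615) / (12) = -0.1871
  v = (1 - (-3)·-0.2500 - (4)·0.7273 - (-2)·-0.4615) / (12) = -0.2985
  w = (11 - (-3)·-0.2500 - (-3)·0.6667 - (2)·-0.4615) / (11) = 1.1976
  t = (-11 - (3)·-0.2500 - (4)·0.6667 - (-3)·0.7273) / (13) = -0.8258
Change: (0.0629, -0.9652, 0.4703, -0.3643) → max |·| = 0.9652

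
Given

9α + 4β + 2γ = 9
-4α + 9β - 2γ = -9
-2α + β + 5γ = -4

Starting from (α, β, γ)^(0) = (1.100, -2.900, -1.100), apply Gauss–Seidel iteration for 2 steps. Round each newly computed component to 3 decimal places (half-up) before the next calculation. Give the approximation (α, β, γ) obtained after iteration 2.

Iteration 1:
  α = (9 - (4)·-2.900 - (2)·-1.100) / (9) = 2.533
  β = (-9 - (-4)·2.533 - (-2)·-1.100) / (9) = -0.119
  γ = (-4 - (-2)·2.533 - (1)·-0.119) / (5) = 0.237
Iteration 2:
  α = (9 - (4)·-0.119 - (2)·0.237) / (9) = 1.000
  β = (-9 - (-4)·1.000 - (-2)·0.237) / (9) = -0.503
  γ = (-4 - (-2)·1.000 - (1)·-0.503) / (5) = -0.299

(1.000, -0.503, -0.299)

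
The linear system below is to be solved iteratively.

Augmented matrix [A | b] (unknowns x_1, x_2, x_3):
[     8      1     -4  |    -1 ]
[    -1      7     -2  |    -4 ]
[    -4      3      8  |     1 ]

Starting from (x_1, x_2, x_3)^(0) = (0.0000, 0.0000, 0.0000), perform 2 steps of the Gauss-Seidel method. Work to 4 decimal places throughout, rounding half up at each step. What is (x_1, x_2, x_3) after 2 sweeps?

(0.0904, -0.4775, 0.3493)

Iteration 1:
  x_1 = (-1 - (1)·0.0000 - (-4)·0.0000) / (8) = -0.1250
  x_2 = (-4 - (-1)·-0.1250 - (-2)·0.0000) / (7) = -0.5893
  x_3 = (1 - (-4)·-0.1250 - (3)·-0.5893) / (8) = 0.2835
Iteration 2:
  x_1 = (-1 - (1)·-0.5893 - (-4)·0.2835) / (8) = 0.0904
  x_2 = (-4 - (-1)·0.0904 - (-2)·0.2835) / (7) = -0.4775
  x_3 = (1 - (-4)·0.0904 - (3)·-0.4775) / (8) = 0.3493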